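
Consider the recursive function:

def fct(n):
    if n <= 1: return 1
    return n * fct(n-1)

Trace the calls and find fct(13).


fct(13)
= 13 * fct(12)
= 13 * 12 * fct(11)
= 13 * 12 * 11 * fct(10)
= 13 * 12 * 11 * 10 * fct(9)
= 13 * 12 * 11 * 10 * 9 * fct(8)
= 13 * 12 * 11 * 10 * 9 * 8 * fct(7)
= 13 * 12 * 11 * 10 * 9 * 8 * 7 * fct(6)
= 13 * 12 * 11 * 10 * 9 * 8 * 7 * 6 * fct(5)
= 13 * 12 * 11 * 10 * 9 * 8 * 7 * 6 * 5 * fct(4)
= 13 * 12 * 11 * 10 * 9 * 8 * 7 * 6 * 5 * 4 * fct(3)
= 13 * 12 * 11 * 10 * 9 * 8 * 7 * 6 * 5 * 4 * 3 * fct(2)
= 13 * 12 * 11 * 10 * 9 * 8 * 7 * 6 * 5 * 4 * 3 * 2 * fct(1)
= 13 * 12 * 11 * 10 * 9 * 8 * 7 * 6 * 5 * 4 * 3 * 2 * 1
= 6227020800

6227020800


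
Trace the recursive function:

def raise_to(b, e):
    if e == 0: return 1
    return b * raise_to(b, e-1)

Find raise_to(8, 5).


raise_to(8, 5)
= 8 * raise_to(8, 4)
= 8 * 8 * raise_to(8, 3)
= 8 * 8 * 8 * raise_to(8, 2)
= 8 * 8 * 8 * 8 * raise_to(8, 1)
= 8 * 8 * 8 * 8 * 8 * raise_to(8, 0)
= 8 * 8 * 8 * 8 * 8 * 1
= 32768

32768


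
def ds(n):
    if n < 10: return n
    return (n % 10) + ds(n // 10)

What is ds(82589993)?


ds(82589993) = 3 + ds(8258999)
ds(8258999) = 9 + ds(825899)
ds(825899) = 9 + ds(82589)
ds(82589) = 9 + ds(8258)
ds(8258) = 8 + ds(825)
ds(825) = 5 + ds(82)
ds(82) = 2 + ds(8)
ds(8) = 8  (base case)
Total: 3 + 9 + 9 + 9 + 8 + 5 + 2 + 8 = 53

53


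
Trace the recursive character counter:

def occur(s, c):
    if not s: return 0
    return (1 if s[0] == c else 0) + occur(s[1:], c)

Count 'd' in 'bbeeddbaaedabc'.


s[0]='b' != 'd' -> 0
s[0]='b' != 'd' -> 0
s[0]='e' != 'd' -> 0
s[0]='e' != 'd' -> 0
s[0]='d' == 'd' -> 1
s[0]='d' == 'd' -> 1
s[0]='b' != 'd' -> 0
s[0]='a' != 'd' -> 0
s[0]='a' != 'd' -> 0
s[0]='e' != 'd' -> 0
s[0]='d' == 'd' -> 1
s[0]='a' != 'd' -> 0
s[0]='b' != 'd' -> 0
s[0]='c' != 'd' -> 0
Sum: 0 + 0 + 0 + 0 + 1 + 1 + 0 + 0 + 0 + 0 + 1 + 0 + 0 + 0 = 3

3


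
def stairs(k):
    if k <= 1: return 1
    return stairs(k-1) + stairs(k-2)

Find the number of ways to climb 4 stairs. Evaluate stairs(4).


Building up from base cases:
stairs(0) = 1
stairs(1) = 1
stairs(2) = stairs(1) + stairs(0) = 1 + 1 = 2
stairs(3) = stairs(2) + stairs(1) = 2 + 1 = 3
stairs(4) = stairs(3) + stairs(2) = 3 + 2 = 5

5


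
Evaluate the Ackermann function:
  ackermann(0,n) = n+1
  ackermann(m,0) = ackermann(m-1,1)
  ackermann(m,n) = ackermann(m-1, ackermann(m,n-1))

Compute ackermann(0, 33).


ackermann(0, 33) = 34
Result: ackermann(0, 33) = 34

34


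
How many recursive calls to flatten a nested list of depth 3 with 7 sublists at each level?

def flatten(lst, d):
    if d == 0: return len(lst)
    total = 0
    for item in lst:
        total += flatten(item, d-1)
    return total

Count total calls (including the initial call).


At depth 0 (root): 1 call
At depth 1: each of 1 parents calls flatten on 7 children = 7 calls
At depth 2: each of 7 parents calls flatten on 7 children = 49 calls
At depth 3: each of 49 parents calls flatten on 7 children = 343 calls
Total: 1 + 7 + 49 + 343 = 400

400


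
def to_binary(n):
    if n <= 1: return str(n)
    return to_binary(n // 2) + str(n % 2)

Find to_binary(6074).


to_binary(6074) = to_binary(3037) + '0'
to_binary(3037) = to_binary(1518) + '1'
to_binary(1518) = to_binary(759) + '0'
to_binary(759) = to_binary(379) + '1'
to_binary(379) = to_binary(189) + '1'
to_binary(189) = to_binary(94) + '1'
to_binary(94) = to_binary(47) + '0'
to_binary(47) = to_binary(23) + '1'
to_binary(23) = to_binary(11) + '1'
to_binary(11) = to_binary(5) + '1'
to_binary(5) = to_binary(2) + '1'
to_binary(2) = to_binary(1) + '0'
to_binary(1) = '1'  (base case)
Concatenating: '1' + '0' + '1' + '1' + '1' + '1' + '0' + '1' + '1' + '1' + '0' + '1' + '0' = '1011110111010'

1011110111010


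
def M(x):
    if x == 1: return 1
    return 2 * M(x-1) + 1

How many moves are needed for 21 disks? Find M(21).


M(21) = 2 * M(20) + 1
M(20) = 2 * M(19) + 1
M(19) = 2 * M(18) + 1
M(18) = 2 * M(17) + 1
M(17) = 2 * M(16) + 1
M(16) = 2 * M(15) + 1
M(15) = 2 * M(14) + 1
M(14) = 2 * M(13) + 1
M(13) = 2 * M(12) + 1
M(12) = 2 * M(11) + 1
M(11) = 2 * M(10) + 1
M(10) = 2 * M(9) + 1
M(9) = 2 * M(8) + 1
M(8) = 2 * M(7) + 1
M(7) = 2 * M(6) + 1
M(6) = 2 * M(5) + 1
M(5) = 2 * M(4) + 1
M(4) = 2 * M(3) + 1
M(3) = 2 * M(2) + 1
M(2) = 2 * M(1) + 1
M(1) = 1  (base case)
M(2) = 2 * 1 + 1 = 3
M(3) = 2 * 3 + 1 = 7
M(4) = 2 * 7 + 1 = 15
M(5) = 2 * 15 + 1 = 31
M(6) = 2 * 31 + 1 = 63
M(7) = 2 * 63 + 1 = 127
M(8) = 2 * 127 + 1 = 255
M(9) = 2 * 255 + 1 = 511
M(10) = 2 * 511 + 1 = 1023
M(11) = 2 * 1023 + 1 = 2047
M(12) = 2 * 2047 + 1 = 4095
M(13) = 2 * 4095 + 1 = 8191
M(14) = 2 * 8191 + 1 = 16383
M(15) = 2 * 16383 + 1 = 32767
M(16) = 2 * 32767 + 1 = 65535
M(17) = 2 * 65535 + 1 = 131071
M(18) = 2 * 131071 + 1 = 262143
M(19) = 2 * 262143 + 1 = 524287
M(20) = 2 * 524287 + 1 = 1048575
M(21) = 2 * 1048575 + 1 = 2097151

2097151


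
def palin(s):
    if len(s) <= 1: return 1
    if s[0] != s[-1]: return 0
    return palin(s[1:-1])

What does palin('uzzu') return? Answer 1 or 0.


palin('uzzu'): s[0]='u' == s[-1]='u' -> check palin('zz')
palin('zz'): s[0]='z' == s[-1]='z' -> check palin('')
palin(''): len <= 1 -> return 1  (base case)
Result: 1 (palindrome)

1


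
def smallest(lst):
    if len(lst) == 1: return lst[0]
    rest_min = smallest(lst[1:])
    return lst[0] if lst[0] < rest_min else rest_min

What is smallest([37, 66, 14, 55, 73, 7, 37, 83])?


smallest([37, 66, 14, 55, 73, 7, 37, 83]): compare 37 with smallest([66, 14, 55, 73, 7, 37, 83])
smallest([66, 14, 55, 73, 7, 37, 83]): compare 66 with smallest([14, 55, 73, 7, 37, 83])
smallest([14, 55, 73, 7, 37, 83]): compare 14 with smallest([55, 73, 7, 37, 83])
smallest([55, 73, 7, 37, 83]): compare 55 with smallest([73, 7, 37, 83])
smallest([73, 7, 37, 83]): compare 73 with smallest([7, 37, 83])
smallest([7, 37, 83]): compare 7 with smallest([37, 83])
smallest([37, 83]): compare 37 with smallest([83])
smallest([83]) = 83  (base case)
Compare 37 with 83 -> 37
Compare 7 with 37 -> 7
Compare 73 with 7 -> 7
Compare 55 with 7 -> 7
Compare 14 with 7 -> 7
Compare 66 with 7 -> 7
Compare 37 with 7 -> 7

7


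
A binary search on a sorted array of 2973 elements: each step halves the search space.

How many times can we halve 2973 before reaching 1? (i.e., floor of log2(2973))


2973 / 2 = 1486
1486 / 2 = 743
743 / 2 = 371
371 / 2 = 185
185 / 2 = 92
92 / 2 = 46
46 / 2 = 23
23 / 2 = 11
11 / 2 = 5
5 / 2 = 2
2 / 2 = 1
Reached 1 after 11 halvings

11


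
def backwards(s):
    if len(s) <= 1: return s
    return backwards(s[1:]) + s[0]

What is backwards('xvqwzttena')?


backwards('xvqwzttena') = backwards('vqwzttena') + 'x'
backwards('vqwzttena') = backwards('qwzttena') + 'v'
backwards('qwzttena') = backwards('wzttena') + 'q'
backwards('wzttena') = backwards('zttena') + 'w'
backwards('zttena') = backwards('ttena') + 'z'
backwards('ttena') = backwards('tena') + 't'
backwards('tena') = backwards('ena') + 't'
backwards('ena') = backwards('na') + 'e'
backwards('na') = backwards('a') + 'n'
backwards('a') = 'a'  (base case)
Concatenating: 'a' + 'n' + 'e' + 't' + 't' + 'z' + 'w' + 'q' + 'v' + 'x' = 'anettzwqvx'

anettzwqvx


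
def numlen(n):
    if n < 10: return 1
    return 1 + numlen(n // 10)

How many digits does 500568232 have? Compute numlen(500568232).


numlen(500568232) = 1 + numlen(50056823)
numlen(50056823) = 1 + numlen(5005682)
numlen(5005682) = 1 + numlen(500568)
numlen(500568) = 1 + numlen(50056)
numlen(50056) = 1 + numlen(5005)
numlen(5005) = 1 + numlen(500)
numlen(500) = 1 + numlen(50)
numlen(50) = 1 + numlen(5)
numlen(5) = 1  (base case: 5 < 10)
Unwinding: 1 + 1 + 1 + 1 + 1 + 1 + 1 + 1 + 1 = 9

9


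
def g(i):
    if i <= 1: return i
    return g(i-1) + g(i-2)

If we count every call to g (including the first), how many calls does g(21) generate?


Let C(n) = total calls for g(n)
C(0) = 1, C(1) = 1
C(2) = 1 + C(1) + C(0) = 1 + 1 + 1 = 3
C(3) = 1 + C(2) + C(1) = 1 + 3 + 1 = 5
C(4) = 1 + C(3) + C(2) = 1 + 5 + 3 = 9
C(5) = 1 + C(4) + C(3) = 1 + 9 + 5 = 15
C(6) = 1 + C(5) + C(4) = 1 + 15 + 9 = 25
C(7) = 1 + C(6) + C(5) = 1 + 25 + 15 = 41
C(8) = 1 + C(7) + C(6) = 1 + 41 + 25 = 67
C(9) = 1 + C(8) + C(7) = 1 + 67 + 41 = 109
C(10) = 1 + C(9) + C(8) = 1 + 109 + 67 = 177
C(11) = 1 + C(10) + C(9) = 1 + 177 + 109 = 287
C(12) = 1 + C(11) + C(10) = 1 + 287 + 177 = 465
C(13) = 1 + C(12) + C(11) = 1 + 465 + 287 = 753
C(14) = 1 + C(13) + C(12) = 1 + 753 + 465 = 1219
C(15) = 1 + C(14) + C(13) = 1 + 1219 + 753 = 1973
C(16) = 1 + C(15) + C(14) = 1 + 1973 + 1219 = 3193
C(17) = 1 + C(16) + C(15) = 1 + 3193 + 1973 = 5167
C(18) = 1 + C(17) + C(16) = 1 + 5167 + 3193 = 8361
C(19) = 1 + C(18) + C(17) = 1 + 8361 + 5167 = 13529
C(20) = 1 + C(19) + C(18) = 1 + 13529 + 8361 = 21891
C(21) = 1 + C(20) + C(19) = 1 + 21891 + 13529 = 35421

35421


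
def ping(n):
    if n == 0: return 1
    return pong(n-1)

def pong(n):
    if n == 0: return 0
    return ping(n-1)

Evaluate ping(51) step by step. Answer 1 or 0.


ping(51) = pong(50)
pong(50) = ping(49)
ping(49) = pong(48)
pong(48) = ping(47)
ping(47) = pong(46)
pong(46) = ping(45)
ping(45) = pong(44)
pong(44) = ping(43)
ping(43) = pong(42)
pong(42) = ping(41)
ping(41) = pong(40)
pong(40) = ping(39)
ping(39) = pong(38)
pong(38) = ping(37)
ping(37) = pong(36)
pong(36) = ping(35)
ping(35) = pong(34)
pong(34) = ping(33)
ping(33) = pong(32)
pong(32) = ping(31)
ping(31) = pong(30)
pong(30) = ping(29)
ping(29) = pong(28)
pong(28) = ping(27)
ping(27) = pong(26)
pong(26) = ping(25)
ping(25) = pong(24)
pong(24) = ping(23)
ping(23) = pong(22)
pong(22) = ping(21)
ping(21) = pong(20)
pong(20) = ping(19)
ping(19) = pong(18)
pong(18) = ping(17)
ping(17) = pong(16)
pong(16) = ping(15)
ping(15) = pong(14)
pong(14) = ping(13)
ping(13) = pong(12)
pong(12) = ping(11)
ping(11) = pong(10)
pong(10) = ping(9)
ping(9) = pong(8)
pong(8) = ping(7)
ping(7) = pong(6)
pong(6) = ping(5)
ping(5) = pong(4)
pong(4) = ping(3)
ping(3) = pong(2)
pong(2) = ping(1)
ping(1) = pong(0)
pong(0) = 0  (base case)
Result: 0

0


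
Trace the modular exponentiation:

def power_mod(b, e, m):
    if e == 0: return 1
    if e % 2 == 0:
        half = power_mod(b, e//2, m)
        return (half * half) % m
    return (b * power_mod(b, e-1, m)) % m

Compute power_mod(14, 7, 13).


power_mod(14, 7, 13): e is odd, compute power_mod(14, 6, 13)
  power_mod(14, 6, 13): e is even, compute power_mod(14, 3, 13)
    power_mod(14, 3, 13): e is odd, compute power_mod(14, 2, 13)
      power_mod(14, 2, 13): e is even, compute power_mod(14, 1, 13)
        power_mod(14, 1, 13): e is odd, compute power_mod(14, 0, 13)
          power_mod(14, 0, 13) = 1
        (14 * 1) % 13 = 1
      half=1, (1*1) % 13 = 1
    (14 * 1) % 13 = 1
  half=1, (1*1) % 13 = 1
(14 * 1) % 13 = 1

1


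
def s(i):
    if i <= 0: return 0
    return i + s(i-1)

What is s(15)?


s(15)
= 15 + 14 + 13 + 12 + 11 + 10 + 9 + 8 + 7 + 6 + 5 + 4 + 3 + 2 + 1 + s(0)
= 15 + 14 + 13 + 12 + 11 + 10 + 9 + 8 + 7 + 6 + 5 + 4 + 3 + 2 + 1 + 0
= 120

120


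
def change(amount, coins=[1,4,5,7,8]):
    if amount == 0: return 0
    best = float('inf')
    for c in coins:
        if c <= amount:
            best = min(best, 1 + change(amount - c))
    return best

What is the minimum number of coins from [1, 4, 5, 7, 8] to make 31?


Building up with DP:
change(0) = 0
change(1) = min(1+change(0)=1+0=1) = 1
change(2) = min(1+change(1)=1+1=2) = 2
change(3) = min(1+change(2)=1+2=3) = 3
change(4) = min(1+change(3)=1+3=4, 1+change(0)=1+0=1) = 1
change(5) = min(1+change(4)=1+1=2, 1+change(1)=1+1=2, 1+change(0)=1+0=1) = 1
change(6) = min(1+change(5)=1+1=2, 1+change(2)=1+2=3, 1+change(1)=1+1=2) = 2
change(7) = min(1+change(6)=1+2=3, 1+change(3)=1+3=4, 1+change(2)=1+2=3, 1+change(0)=1+0=1) = 1
change(8) = min(1+change(7)=1+1=2, 1+change(4)=1+1=2, 1+change(3)=1+3=4, 1+change(1)=1+1=2, 1+change(0)=1+0=1) = 1
change(9) = min(1+change(8)=1+1=2, 1+change(5)=1+1=2, 1+change(4)=1+1=2, 1+change(2)=1+2=3, 1+change(1)=1+1=2) = 2
change(10) = min(1+change(9)=1+2=3, 1+change(6)=1+2=3, 1+change(5)=1+1=2, 1+change(3)=1+3=4, 1+change(2)=1+2=3) = 2
change(11) = min(1+change(10)=1+2=3, 1+change(7)=1+1=2, 1+change(6)=1+2=3, 1+change(4)=1+1=2, 1+change(3)=1+3=4) = 2
change(12) = min(1+change(11)=1+2=3, 1+change(8)=1+1=2, 1+change(7)=1+1=2, 1+change(5)=1+1=2, 1+change(4)=1+1=2) = 2
change(13) = min(1+change(12)=1+2=3, 1+change(9)=1+2=3, 1+change(8)=1+1=2, 1+change(6)=1+2=3, 1+change(5)=1+1=2) = 2
change(14) = min(1+change(13)=1+2=3, 1+change(10)=1+2=3, 1+change(9)=1+2=3, 1+change(7)=1+1=2, 1+change(6)=1+2=3) = 2
change(15) = min(1+change(14)=1+2=3, 1+change(11)=1+2=3, 1+change(10)=1+2=3, 1+change(8)=1+1=2, 1+change(7)=1+1=2) = 2
change(16) = min(1+change(15)=1+2=3, 1+change(12)=1+2=3, 1+change(11)=1+2=3, 1+change(9)=1+2=3, 1+change(8)=1+1=2) = 2
change(17) = min(1+change(16)=1+2=3, 1+change(13)=1+2=3, 1+change(12)=1+2=3, 1+change(10)=1+2=3, 1+change(9)=1+2=3) = 3
change(18) = min(1+change(17)=1+3=4, 1+change(14)=1+2=3, 1+change(13)=1+2=3, 1+change(11)=1+2=3, 1+change(10)=1+2=3) = 3
change(19) = min(1+change(18)=1+3=4, 1+change(15)=1+2=3, 1+change(14)=1+2=3, 1+change(12)=1+2=3, 1+change(11)=1+2=3) = 3
change(20) = min(1+change(19)=1+3=4, 1+change(16)=1+2=3, 1+change(15)=1+2=3, 1+change(13)=1+2=3, 1+change(12)=1+2=3) = 3
change(21) = min(1+change(20)=1+3=4, 1+change(17)=1+3=4, 1+change(16)=1+2=3, 1+change(14)=1+2=3, 1+change(13)=1+2=3) = 3
change(22) = min(1+change(21)=1+3=4, 1+change(18)=1+3=4, 1+change(17)=1+3=4, 1+change(15)=1+2=3, 1+change(14)=1+2=3) = 3
change(23) = min(1+change(22)=1+3=4, 1+change(19)=1+3=4, 1+change(18)=1+3=4, 1+change(16)=1+2=3, 1+change(15)=1+2=3) = 3
change(24) = min(1+change(23)=1+3=4, 1+change(20)=1+3=4, 1+change(19)=1+3=4, 1+change(17)=1+3=4, 1+change(16)=1+2=3) = 3
change(25) = min(1+change(24)=1+3=4, 1+change(21)=1+3=4, 1+change(20)=1+3=4, 1+change(18)=1+3=4, 1+change(17)=1+3=4) = 4
change(26) = min(1+change(25)=1+4=5, 1+change(22)=1+3=4, 1+change(21)=1+3=4, 1+change(19)=1+3=4, 1+change(18)=1+3=4) = 4
change(27) = min(1+change(26)=1+4=5, 1+change(23)=1+3=4, 1+change(22)=1+3=4, 1+change(20)=1+3=4, 1+change(19)=1+3=4) = 4
change(28) = min(1+change(27)=1+4=5, 1+change(24)=1+3=4, 1+change(23)=1+3=4, 1+change(21)=1+3=4, 1+change(20)=1+3=4) = 4
change(29) = min(1+change(28)=1+4=5, 1+change(25)=1+4=5, 1+change(24)=1+3=4, 1+change(22)=1+3=4, 1+change(21)=1+3=4) = 4
change(30) = min(1+change(29)=1+4=5, 1+change(26)=1+4=5, 1+change(25)=1+4=5, 1+change(23)=1+3=4, 1+change(22)=1+3=4) = 4
change(31) = min(1+change(30)=1+4=5, 1+change(27)=1+4=5, 1+change(26)=1+4=5, 1+change(24)=1+3=4, 1+change(23)=1+3=4) = 4

4


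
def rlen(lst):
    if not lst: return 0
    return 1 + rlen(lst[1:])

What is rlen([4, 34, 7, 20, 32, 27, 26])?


rlen([4, 34, 7, 20, 32, 27, 26]) = 1 + rlen([34, 7, 20, 32, 27, 26])
rlen([34, 7, 20, 32, 27, 26]) = 1 + rlen([7, 20, 32, 27, 26])
rlen([7, 20, 32, 27, 26]) = 1 + rlen([20, 32, 27, 26])
rlen([20, 32, 27, 26]) = 1 + rlen([32, 27, 26])
rlen([32, 27, 26]) = 1 + rlen([27, 26])
rlen([27, 26]) = 1 + rlen([26])
rlen([26]) = 1 + rlen([])
rlen([]) = 0  (base case)
Unwinding: 1 + 1 + 1 + 1 + 1 + 1 + 1 + 0 = 7

7


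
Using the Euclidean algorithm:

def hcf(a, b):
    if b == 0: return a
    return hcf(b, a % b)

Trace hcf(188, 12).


hcf(188, 12) = hcf(12, 8)
hcf(12, 8) = hcf(8, 4)
hcf(8, 4) = hcf(4, 0)
hcf(4, 0) = 4  (base case)

4


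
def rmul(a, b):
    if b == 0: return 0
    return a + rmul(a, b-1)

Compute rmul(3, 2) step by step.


rmul(3, 2) = 3 + rmul(3, 1)
rmul(3, 1) = 3 + rmul(3, 0)
rmul(3, 0) = 0  (base case)
Total: 3 + 3 + 0 = 6

6


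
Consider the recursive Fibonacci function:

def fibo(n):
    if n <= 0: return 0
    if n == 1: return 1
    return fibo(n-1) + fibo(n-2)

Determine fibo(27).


Computing fibo(27) bottom-up:
fibo(0) = 0
fibo(1) = 1
fibo(2) = fibo(1) + fibo(0) = 1 + 0 = 1
fibo(3) = fibo(2) + fibo(1) = 1 + 1 = 2
fibo(4) = fibo(3) + fibo(2) = 2 + 1 = 3
fibo(5) = fibo(4) + fibo(3) = 3 + 2 = 5
fibo(6) = fibo(5) + fibo(4) = 5 + 3 = 8
fibo(7) = fibo(6) + fibo(5) = 8 + 5 = 13
fibo(8) = fibo(7) + fibo(6) = 13 + 8 = 21
fibo(9) = fibo(8) + fibo(7) = 21 + 13 = 34
fibo(10) = fibo(9) + fibo(8) = 34 + 21 = 55
fibo(11) = fibo(10) + fibo(9) = 55 + 34 = 89
fibo(12) = fibo(11) + fibo(10) = 89 + 55 = 144
fibo(13) = fibo(12) + fibo(11) = 144 + 89 = 233
fibo(14) = fibo(13) + fibo(12) = 233 + 144 = 377
fibo(15) = fibo(14) + fibo(13) = 377 + 233 = 610
fibo(16) = fibo(15) + fibo(14) = 610 + 377 = 987
fibo(17) = fibo(16) + fibo(15) = 987 + 610 = 1597
fibo(18) = fibo(17) + fibo(16) = 1597 + 987 = 2584
fibo(19) = fibo(18) + fibo(17) = 2584 + 1597 = 4181
fibo(20) = fibo(19) + fibo(18) = 4181 + 2584 = 6765
fibo(21) = fibo(20) + fibo(19) = 6765 + 4181 = 10946
fibo(22) = fibo(21) + fibo(20) = 10946 + 6765 = 17711
fibo(23) = fibo(22) + fibo(21) = 17711 + 10946 = 28657
fibo(24) = fibo(23) + fibo(22) = 28657 + 17711 = 46368
fibo(25) = fibo(24) + fibo(23) = 46368 + 28657 = 75025
fibo(26) = fibo(25) + fibo(24) = 75025 + 46368 = 121393
fibo(27) = fibo(26) + fibo(25) = 121393 + 75025 = 196418

196418


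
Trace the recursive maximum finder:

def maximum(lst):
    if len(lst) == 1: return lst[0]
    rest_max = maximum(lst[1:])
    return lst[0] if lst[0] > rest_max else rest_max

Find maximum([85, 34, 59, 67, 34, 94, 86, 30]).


maximum([85, 34, 59, 67, 34, 94, 86, 30]): compare 85 with maximum([34, 59, 67, 34, 94, 86, 30])
maximum([34, 59, 67, 34, 94, 86, 30]): compare 34 with maximum([59, 67, 34, 94, 86, 30])
maximum([59, 67, 34, 94, 86, 30]): compare 59 with maximum([67, 34, 94, 86, 30])
maximum([67, 34, 94, 86, 30]): compare 67 with maximum([34, 94, 86, 30])
maximum([34, 94, 86, 30]): compare 34 with maximum([94, 86, 30])
maximum([94, 86, 30]): compare 94 with maximum([86, 30])
maximum([86, 30]): compare 86 with maximum([30])
maximum([30]) = 30  (base case)
Compare 86 with 30 -> 86
Compare 94 with 86 -> 94
Compare 34 with 94 -> 94
Compare 67 with 94 -> 94
Compare 59 with 94 -> 94
Compare 34 with 94 -> 94
Compare 85 with 94 -> 94

94


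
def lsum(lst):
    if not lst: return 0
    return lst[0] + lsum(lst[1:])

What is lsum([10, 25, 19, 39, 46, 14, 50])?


lsum([10, 25, 19, 39, 46, 14, 50]) = 10 + lsum([25, 19, 39, 46, 14, 50])
lsum([25, 19, 39, 46, 14, 50]) = 25 + lsum([19, 39, 46, 14, 50])
lsum([19, 39, 46, 14, 50]) = 19 + lsum([39, 46, 14, 50])
lsum([39, 46, 14, 50]) = 39 + lsum([46, 14, 50])
lsum([46, 14, 50]) = 46 + lsum([14, 50])
lsum([14, 50]) = 14 + lsum([50])
lsum([50]) = 50 + lsum([])
lsum([]) = 0  (base case)
Total: 10 + 25 + 19 + 39 + 46 + 14 + 50 + 0 = 203

203


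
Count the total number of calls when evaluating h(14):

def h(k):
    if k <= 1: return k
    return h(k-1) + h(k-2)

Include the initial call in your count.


Let C(n) = total calls for h(n)
C(0) = 1, C(1) = 1
C(2) = 1 + C(1) + C(0) = 1 + 1 + 1 = 3
C(3) = 1 + C(2) + C(1) = 1 + 3 + 1 = 5
C(4) = 1 + C(3) + C(2) = 1 + 5 + 3 = 9
C(5) = 1 + C(4) + C(3) = 1 + 9 + 5 = 15
C(6) = 1 + C(5) + C(4) = 1 + 15 + 9 = 25
C(7) = 1 + C(6) + C(5) = 1 + 25 + 15 = 41
C(8) = 1 + C(7) + C(6) = 1 + 41 + 25 = 67
C(9) = 1 + C(8) + C(7) = 1 + 67 + 41 = 109
C(10) = 1 + C(9) + C(8) = 1 + 109 + 67 = 177
C(11) = 1 + C(10) + C(9) = 1 + 177 + 109 = 287
C(12) = 1 + C(11) + C(10) = 1 + 287 + 177 = 465
C(13) = 1 + C(12) + C(11) = 1 + 465 + 287 = 753
C(14) = 1 + C(13) + C(12) = 1 + 753 + 465 = 1219

1219


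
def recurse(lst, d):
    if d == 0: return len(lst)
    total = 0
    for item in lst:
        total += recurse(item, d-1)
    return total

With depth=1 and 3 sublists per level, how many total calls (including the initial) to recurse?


At depth 0 (root): 1 call
At depth 1: each of 1 parents calls recurse on 3 children = 3 calls
Total: 1 + 3 = 4

4


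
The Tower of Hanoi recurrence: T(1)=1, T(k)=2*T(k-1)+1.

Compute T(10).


T(10) = 2 * T(9) + 1
T(9) = 2 * T(8) + 1
T(8) = 2 * T(7) + 1
T(7) = 2 * T(6) + 1
T(6) = 2 * T(5) + 1
T(5) = 2 * T(4) + 1
T(4) = 2 * T(3) + 1
T(3) = 2 * T(2) + 1
T(2) = 2 * T(1) + 1
T(1) = 1  (base case)
T(2) = 2 * 1 + 1 = 3
T(3) = 2 * 3 + 1 = 7
T(4) = 2 * 7 + 1 = 15
T(5) = 2 * 15 + 1 = 31
T(6) = 2 * 31 + 1 = 63
T(7) = 2 * 63 + 1 = 127
T(8) = 2 * 127 + 1 = 255
T(9) = 2 * 255 + 1 = 511
T(10) = 2 * 511 + 1 = 1023

1023


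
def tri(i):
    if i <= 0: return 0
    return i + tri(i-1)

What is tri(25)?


tri(25)
= 25 + 24 + 23 + 22 + 21 + 20 + 19 + 18 + 17 + 16 + 15 + 14 + 13 + 12 + 11 + 10 + 9 + 8 + 7 + 6 + 5 + 4 + 3 + 2 + 1 + tri(0)
= 25 + 24 + 23 + 22 + 21 + 20 + 19 + 18 + 17 + 16 + 15 + 14 + 13 + 12 + 11 + 10 + 9 + 8 + 7 + 6 + 5 + 4 + 3 + 2 + 1 + 0
= 325

325


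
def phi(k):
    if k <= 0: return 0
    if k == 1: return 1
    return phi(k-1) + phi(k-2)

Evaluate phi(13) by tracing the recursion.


Computing phi(13) bottom-up:
phi(0) = 0
phi(1) = 1
phi(2) = phi(1) + phi(0) = 1 + 0 = 1
phi(3) = phi(2) + phi(1) = 1 + 1 = 2
phi(4) = phi(3) + phi(2) = 2 + 1 = 3
phi(5) = phi(4) + phi(3) = 3 + 2 = 5
phi(6) = phi(5) + phi(4) = 5 + 3 = 8
phi(7) = phi(6) + phi(5) = 8 + 5 = 13
phi(8) = phi(7) + phi(6) = 13 + 8 = 21
phi(9) = phi(8) + phi(7) = 21 + 13 = 34
phi(10) = phi(9) + phi(8) = 34 + 21 = 55
phi(11) = phi(10) + phi(9) = 55 + 34 = 89
phi(12) = phi(11) + phi(10) = 89 + 55 = 144
phi(13) = phi(12) + phi(11) = 144 + 89 = 233

233


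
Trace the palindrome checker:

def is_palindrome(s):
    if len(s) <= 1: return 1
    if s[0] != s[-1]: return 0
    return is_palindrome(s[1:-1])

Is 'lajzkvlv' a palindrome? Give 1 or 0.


is_palindrome('lajzkvlv'): s[0]='l' != s[-1]='v' -> return 0
Result: 0 (not a palindrome)

0


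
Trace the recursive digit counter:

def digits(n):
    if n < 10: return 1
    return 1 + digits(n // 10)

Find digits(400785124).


digits(400785124) = 1 + digits(40078512)
digits(40078512) = 1 + digits(4007851)
digits(4007851) = 1 + digits(400785)
digits(400785) = 1 + digits(40078)
digits(40078) = 1 + digits(4007)
digits(4007) = 1 + digits(400)
digits(400) = 1 + digits(40)
digits(40) = 1 + digits(4)
digits(4) = 1  (base case: 4 < 10)
Unwinding: 1 + 1 + 1 + 1 + 1 + 1 + 1 + 1 + 1 = 9

9


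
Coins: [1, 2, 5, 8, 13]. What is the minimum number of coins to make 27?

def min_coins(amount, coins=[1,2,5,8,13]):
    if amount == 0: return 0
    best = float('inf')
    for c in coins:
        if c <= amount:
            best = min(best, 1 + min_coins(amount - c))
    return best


Building up with DP:
min_coins(0) = 0
min_coins(1) = min(1+min_coins(0)=1+0=1) = 1
min_coins(2) = min(1+min_coins(1)=1+1=2, 1+min_coins(0)=1+0=1) = 1
min_coins(3) = min(1+min_coins(2)=1+1=2, 1+min_coins(1)=1+1=2) = 2
min_coins(4) = min(1+min_coins(3)=1+2=3, 1+min_coins(2)=1+1=2) = 2
min_coins(5) = min(1+min_coins(4)=1+2=3, 1+min_coins(3)=1+2=3, 1+min_coins(0)=1+0=1) = 1
min_coins(6) = min(1+min_coins(5)=1+1=2, 1+min_coins(4)=1+2=3, 1+min_coins(1)=1+1=2) = 2
min_coins(7) = min(1+min_coins(6)=1+2=3, 1+min_coins(5)=1+1=2, 1+min_coins(2)=1+1=2) = 2
min_coins(8) = min(1+min_coins(7)=1+2=3, 1+min_coins(6)=1+2=3, 1+min_coins(3)=1+2=3, 1+min_coins(0)=1+0=1) = 1
min_coins(9) = min(1+min_coins(8)=1+1=2, 1+min_coins(7)=1+2=3, 1+min_coins(4)=1+2=3, 1+min_coins(1)=1+1=2) = 2
min_coins(10) = min(1+min_coins(9)=1+2=3, 1+min_coins(8)=1+1=2, 1+min_coins(5)=1+1=2, 1+min_coins(2)=1+1=2) = 2
min_coins(11) = min(1+min_coins(10)=1+2=3, 1+min_coins(9)=1+2=3, 1+min_coins(6)=1+2=3, 1+min_coins(3)=1+2=3) = 3
min_coins(12) = min(1+min_coins(11)=1+3=4, 1+min_coins(10)=1+2=3, 1+min_coins(7)=1+2=3, 1+min_coins(4)=1+2=3) = 3
min_coins(13) = min(1+min_coins(12)=1+3=4, 1+min_coins(11)=1+3=4, 1+min_coins(8)=1+1=2, 1+min_coins(5)=1+1=2, 1+min_coins(0)=1+0=1) = 1
min_coins(14) = min(1+min_coins(13)=1+1=2, 1+min_coins(12)=1+3=4, 1+min_coins(9)=1+2=3, 1+min_coins(6)=1+2=3, 1+min_coins(1)=1+1=2) = 2
min_coins(15) = min(1+min_coins(14)=1+2=3, 1+min_coins(13)=1+1=2, 1+min_coins(10)=1+2=3, 1+min_coins(7)=1+2=3, 1+min_coins(2)=1+1=2) = 2
min_coins(16) = min(1+min_coins(15)=1+2=3, 1+min_coins(14)=1+2=3, 1+min_coins(11)=1+3=4, 1+min_coins(8)=1+1=2, 1+min_coins(3)=1+2=3) = 2
min_coins(17) = min(1+min_coins(16)=1+2=3, 1+min_coins(15)=1+2=3, 1+min_coins(12)=1+3=4, 1+min_coins(9)=1+2=3, 1+min_coins(4)=1+2=3) = 3
min_coins(18) = min(1+min_coins(17)=1+3=4, 1+min_coins(16)=1+2=3, 1+min_coins(13)=1+1=2, 1+min_coins(10)=1+2=3, 1+min_coins(5)=1+1=2) = 2
min_coins(19) = min(1+min_coins(18)=1+2=3, 1+min_coins(17)=1+3=4, 1+min_coins(14)=1+2=3, 1+min_coins(11)=1+3=4, 1+min_coins(6)=1+2=3) = 3
min_coins(20) = min(1+min_coins(19)=1+3=4, 1+min_coins(18)=1+2=3, 1+min_coins(15)=1+2=3, 1+min_coins(12)=1+3=4, 1+min_coins(7)=1+2=3) = 3
min_coins(21) = min(1+min_coins(20)=1+3=4, 1+min_coins(19)=1+3=4, 1+min_coins(16)=1+2=3, 1+min_coins(13)=1+1=2, 1+min_coins(8)=1+1=2) = 2
min_coins(22) = min(1+min_coins(21)=1+2=3, 1+min_coins(20)=1+3=4, 1+min_coins(17)=1+3=4, 1+min_coins(14)=1+2=3, 1+min_coins(9)=1+2=3) = 3
min_coins(23) = min(1+min_coins(22)=1+3=4, 1+min_coins(21)=1+2=3, 1+min_coins(18)=1+2=3, 1+min_coins(15)=1+2=3, 1+min_coins(10)=1+2=3) = 3
min_coins(24) = min(1+min_coins(23)=1+3=4, 1+min_coins(22)=1+3=4, 1+min_coins(19)=1+3=4, 1+min_coins(16)=1+2=3, 1+min_coins(11)=1+3=4) = 3
min_coins(25) = min(1+min_coins(24)=1+3=4, 1+min_coins(23)=1+3=4, 1+min_coins(20)=1+3=4, 1+min_coins(17)=1+3=4, 1+min_coins(12)=1+3=4) = 4
min_coins(26) = min(1+min_coins(25)=1+4=5, 1+min_coins(24)=1+3=4, 1+min_coins(21)=1+2=3, 1+min_coins(18)=1+2=3, 1+min_coins(13)=1+1=2) = 2
min_coins(27) = min(1+min_coins(26)=1+2=3, 1+min_coins(25)=1+4=5, 1+min_coins(22)=1+3=4, 1+min_coins(19)=1+3=4, 1+min_coins(14)=1+2=3) = 3

3


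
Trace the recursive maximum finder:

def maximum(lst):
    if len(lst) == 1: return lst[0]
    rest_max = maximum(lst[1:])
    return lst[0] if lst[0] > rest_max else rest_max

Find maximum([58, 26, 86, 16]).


maximum([58, 26, 86, 16]): compare 58 with maximum([26, 86, 16])
maximum([26, 86, 16]): compare 26 with maximum([86, 16])
maximum([86, 16]): compare 86 with maximum([16])
maximum([16]) = 16  (base case)
Compare 86 with 16 -> 86
Compare 26 with 86 -> 86
Compare 58 with 86 -> 86

86


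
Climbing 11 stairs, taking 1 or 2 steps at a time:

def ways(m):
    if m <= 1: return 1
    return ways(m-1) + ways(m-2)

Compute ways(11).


Building up from base cases:
ways(0) = 1
ways(1) = 1
ways(2) = ways(1) + ways(0) = 1 + 1 = 2
ways(3) = ways(2) + ways(1) = 2 + 1 = 3
ways(4) = ways(3) + ways(2) = 3 + 2 = 5
ways(5) = ways(4) + ways(3) = 5 + 3 = 8
ways(6) = ways(5) + ways(4) = 8 + 5 = 13
ways(7) = ways(6) + ways(5) = 13 + 8 = 21
ways(8) = ways(7) + ways(6) = 21 + 13 = 34
ways(9) = ways(8) + ways(7) = 34 + 21 = 55
ways(10) = ways(9) + ways(8) = 55 + 34 = 89
ways(11) = ways(10) + ways(9) = 89 + 55 = 144

144


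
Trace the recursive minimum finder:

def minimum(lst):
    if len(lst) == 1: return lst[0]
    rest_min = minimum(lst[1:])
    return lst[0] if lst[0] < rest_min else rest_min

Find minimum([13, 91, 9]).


minimum([13, 91, 9]): compare 13 with minimum([91, 9])
minimum([91, 9]): compare 91 with minimum([9])
minimum([9]) = 9  (base case)
Compare 91 with 9 -> 9
Compare 13 with 9 -> 9

9


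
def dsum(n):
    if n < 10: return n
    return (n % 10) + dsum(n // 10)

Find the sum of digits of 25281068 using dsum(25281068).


dsum(25281068) = 8 + dsum(2528106)
dsum(2528106) = 6 + dsum(252810)
dsum(252810) = 0 + dsum(25281)
dsum(25281) = 1 + dsum(2528)
dsum(2528) = 8 + dsum(252)
dsum(252) = 2 + dsum(25)
dsum(25) = 5 + dsum(2)
dsum(2) = 2  (base case)
Total: 8 + 6 + 0 + 1 + 8 + 2 + 5 + 2 = 32

32


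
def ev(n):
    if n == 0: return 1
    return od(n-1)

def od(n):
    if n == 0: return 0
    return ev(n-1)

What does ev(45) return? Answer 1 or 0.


ev(45) = od(44)
od(44) = ev(43)
ev(43) = od(42)
od(42) = ev(41)
ev(41) = od(40)
od(40) = ev(39)
ev(39) = od(38)
od(38) = ev(37)
ev(37) = od(36)
od(36) = ev(35)
ev(35) = od(34)
od(34) = ev(33)
ev(33) = od(32)
od(32) = ev(31)
ev(31) = od(30)
od(30) = ev(29)
ev(29) = od(28)
od(28) = ev(27)
ev(27) = od(26)
od(26) = ev(25)
ev(25) = od(24)
od(24) = ev(23)
ev(23) = od(22)
od(22) = ev(21)
ev(21) = od(20)
od(20) = ev(19)
ev(19) = od(18)
od(18) = ev(17)
ev(17) = od(16)
od(16) = ev(15)
ev(15) = od(14)
od(14) = ev(13)
ev(13) = od(12)
od(12) = ev(11)
ev(11) = od(10)
od(10) = ev(9)
ev(9) = od(8)
od(8) = ev(7)
ev(7) = od(6)
od(6) = ev(5)
ev(5) = od(4)
od(4) = ev(3)
ev(3) = od(2)
od(2) = ev(1)
ev(1) = od(0)
od(0) = 0  (base case)
Result: 0

0


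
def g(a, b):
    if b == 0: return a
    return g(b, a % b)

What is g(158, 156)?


g(158, 156) = g(156, 2)
g(156, 2) = g(2, 0)
g(2, 0) = 2  (base case)

2


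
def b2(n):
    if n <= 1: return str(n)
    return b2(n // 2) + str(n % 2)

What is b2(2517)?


b2(2517) = b2(1258) + '1'
b2(1258) = b2(629) + '0'
b2(629) = b2(314) + '1'
b2(314) = b2(157) + '0'
b2(157) = b2(78) + '1'
b2(78) = b2(39) + '0'
b2(39) = b2(19) + '1'
b2(19) = b2(9) + '1'
b2(9) = b2(4) + '1'
b2(4) = b2(2) + '0'
b2(2) = b2(1) + '0'
b2(1) = '1'  (base case)
Concatenating: '1' + '0' + '0' + '1' + '1' + '1' + '0' + '1' + '0' + '1' + '0' + '1' = '100111010101'

100111010101


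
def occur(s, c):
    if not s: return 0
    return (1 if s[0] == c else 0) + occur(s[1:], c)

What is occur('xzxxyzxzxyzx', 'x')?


s[0]='x' == 'x' -> 1
s[0]='z' != 'x' -> 0
s[0]='x' == 'x' -> 1
s[0]='x' == 'x' -> 1
s[0]='y' != 'x' -> 0
s[0]='z' != 'x' -> 0
s[0]='x' == 'x' -> 1
s[0]='z' != 'x' -> 0
s[0]='x' == 'x' -> 1
s[0]='y' != 'x' -> 0
s[0]='z' != 'x' -> 0
s[0]='x' == 'x' -> 1
Sum: 1 + 0 + 1 + 1 + 0 + 0 + 1 + 0 + 1 + 0 + 0 + 1 = 6

6


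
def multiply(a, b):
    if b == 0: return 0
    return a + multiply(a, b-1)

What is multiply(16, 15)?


multiply(16, 15) = 16 + multiply(16, 14)
multiply(16, 14) = 16 + multiply(16, 13)
multiply(16, 13) = 16 + multiply(16, 12)
multiply(16, 12) = 16 + multiply(16, 11)
multiply(16, 11) = 16 + multiply(16, 10)
multiply(16, 10) = 16 + multiply(16, 9)
multiply(16, 9) = 16 + multiply(16, 8)
multiply(16, 8) = 16 + multiply(16, 7)
multiply(16, 7) = 16 + multiply(16, 6)
multiply(16, 6) = 16 + multiply(16, 5)
multiply(16, 5) = 16 + multiply(16, 4)
multiply(16, 4) = 16 + multiply(16, 3)
multiply(16, 3) = 16 + multiply(16, 2)
multiply(16, 2) = 16 + multiply(16, 1)
multiply(16, 1) = 16 + multiply(16, 0)
multiply(16, 0) = 0  (base case)
Total: 16 + 16 + 16 + 16 + 16 + 16 + 16 + 16 + 16 + 16 + 16 + 16 + 16 + 16 + 16 + 0 = 240

240


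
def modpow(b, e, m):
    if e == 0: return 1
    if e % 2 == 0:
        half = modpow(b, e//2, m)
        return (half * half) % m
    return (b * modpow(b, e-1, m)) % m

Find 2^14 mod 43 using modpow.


modpow(2, 14, 43): e is even, compute modpow(2, 7, 43)
  modpow(2, 7, 43): e is odd, compute modpow(2, 6, 43)
    modpow(2, 6, 43): e is even, compute modpow(2, 3, 43)
      modpow(2, 3, 43): e is odd, compute modpow(2, 2, 43)
        modpow(2, 2, 43): e is even, compute modpow(2, 1, 43)
          modpow(2, 1, 43): e is odd, compute modpow(2, 0, 43)
          modpow(2, 0, 43) = 1
          (2 * 1) % 43 = 2
        half=2, (2*2) % 43 = 4
      (2 * 4) % 43 = 8
    half=8, (8*8) % 43 = 21
  (2 * 21) % 43 = 42
half=42, (42*42) % 43 = 1

1


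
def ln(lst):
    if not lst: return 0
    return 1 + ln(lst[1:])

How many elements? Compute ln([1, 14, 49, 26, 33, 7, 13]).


ln([1, 14, 49, 26, 33, 7, 13]) = 1 + ln([14, 49, 26, 33, 7, 13])
ln([14, 49, 26, 33, 7, 13]) = 1 + ln([49, 26, 33, 7, 13])
ln([49, 26, 33, 7, 13]) = 1 + ln([26, 33, 7, 13])
ln([26, 33, 7, 13]) = 1 + ln([33, 7, 13])
ln([33, 7, 13]) = 1 + ln([7, 13])
ln([7, 13]) = 1 + ln([13])
ln([13]) = 1 + ln([])
ln([]) = 0  (base case)
Unwinding: 1 + 1 + 1 + 1 + 1 + 1 + 1 + 0 = 7

7


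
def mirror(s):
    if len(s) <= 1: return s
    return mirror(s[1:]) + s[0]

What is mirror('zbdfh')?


mirror('zbdfh') = mirror('bdfh') + 'z'
mirror('bdfh') = mirror('dfh') + 'b'
mirror('dfh') = mirror('fh') + 'd'
mirror('fh') = mirror('h') + 'f'
mirror('h') = 'h'  (base case)
Concatenating: 'h' + 'f' + 'd' + 'b' + 'z' = 'hfdbz'

hfdbz


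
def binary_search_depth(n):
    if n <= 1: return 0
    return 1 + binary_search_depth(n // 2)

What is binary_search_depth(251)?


251 / 2 = 125
125 / 2 = 62
62 / 2 = 31
31 / 2 = 15
15 / 2 = 7
7 / 2 = 3
3 / 2 = 1
Reached 1 after 7 halvings

7


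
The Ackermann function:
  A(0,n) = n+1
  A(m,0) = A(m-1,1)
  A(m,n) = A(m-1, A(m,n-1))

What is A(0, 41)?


A(0, 41) = 42
Result: A(0, 41) = 42

42


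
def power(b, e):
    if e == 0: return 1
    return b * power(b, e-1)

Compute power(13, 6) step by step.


power(13, 6)
= 13 * power(13, 5)
= 13 * 13 * power(13, 4)
= 13 * 13 * 13 * power(13, 3)
= 13 * 13 * 13 * 13 * power(13, 2)
= 13 * 13 * 13 * 13 * 13 * power(13, 1)
= 13 * 13 * 13 * 13 * 13 * 13 * power(13, 0)
= 13 * 13 * 13 * 13 * 13 * 13 * 1
= 4826809

4826809


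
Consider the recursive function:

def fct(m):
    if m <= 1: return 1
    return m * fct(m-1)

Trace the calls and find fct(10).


fct(10)
= 10 * fct(9)
= 10 * 9 * fct(8)
= 10 * 9 * 8 * fct(7)
= 10 * 9 * 8 * 7 * fct(6)
= 10 * 9 * 8 * 7 * 6 * fct(5)
= 10 * 9 * 8 * 7 * 6 * 5 * fct(4)
= 10 * 9 * 8 * 7 * 6 * 5 * 4 * fct(3)
= 10 * 9 * 8 * 7 * 6 * 5 * 4 * 3 * fct(2)
= 10 * 9 * 8 * 7 * 6 * 5 * 4 * 3 * 2 * fct(1)
= 10 * 9 * 8 * 7 * 6 * 5 * 4 * 3 * 2 * 1
= 3628800

3628800


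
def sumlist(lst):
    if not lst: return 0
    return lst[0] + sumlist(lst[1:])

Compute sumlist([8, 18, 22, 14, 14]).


sumlist([8, 18, 22, 14, 14]) = 8 + sumlist([18, 22, 14, 14])
sumlist([18, 22, 14, 14]) = 18 + sumlist([22, 14, 14])
sumlist([22, 14, 14]) = 22 + sumlist([14, 14])
sumlist([14, 14]) = 14 + sumlist([14])
sumlist([14]) = 14 + sumlist([])
sumlist([]) = 0  (base case)
Total: 8 + 18 + 22 + 14 + 14 + 0 = 76

76


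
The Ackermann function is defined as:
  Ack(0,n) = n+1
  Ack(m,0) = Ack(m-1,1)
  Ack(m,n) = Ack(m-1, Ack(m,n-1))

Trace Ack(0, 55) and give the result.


Ack(0, 55) = 56
Result: Ack(0, 55) = 56

56


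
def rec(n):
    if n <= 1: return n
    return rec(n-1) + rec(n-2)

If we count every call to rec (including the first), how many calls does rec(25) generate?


Let C(n) = total calls for rec(n)
C(0) = 1, C(1) = 1
C(2) = 1 + C(1) + C(0) = 1 + 1 + 1 = 3
C(3) = 1 + C(2) + C(1) = 1 + 3 + 1 = 5
C(4) = 1 + C(3) + C(2) = 1 + 5 + 3 = 9
C(5) = 1 + C(4) + C(3) = 1 + 9 + 5 = 15
C(6) = 1 + C(5) + C(4) = 1 + 15 + 9 = 25
C(7) = 1 + C(6) + C(5) = 1 + 25 + 15 = 41
C(8) = 1 + C(7) + C(6) = 1 + 41 + 25 = 67
C(9) = 1 + C(8) + C(7) = 1 + 67 + 41 = 109
C(10) = 1 + C(9) + C(8) = 1 + 109 + 67 = 177
C(11) = 1 + C(10) + C(9) = 1 + 177 + 109 = 287
C(12) = 1 + C(11) + C(10) = 1 + 287 + 177 = 465
C(13) = 1 + C(12) + C(11) = 1 + 465 + 287 = 753
C(14) = 1 + C(13) + C(12) = 1 + 753 + 465 = 1219
C(15) = 1 + C(14) + C(13) = 1 + 1219 + 753 = 1973
C(16) = 1 + C(15) + C(14) = 1 + 1973 + 1219 = 3193
C(17) = 1 + C(16) + C(15) = 1 + 3193 + 1973 = 5167
C(18) = 1 + C(17) + C(16) = 1 + 5167 + 3193 = 8361
C(19) = 1 + C(18) + C(17) = 1 + 8361 + 5167 = 13529
C(20) = 1 + C(19) + C(18) = 1 + 13529 + 8361 = 21891
C(21) = 1 + C(20) + C(19) = 1 + 21891 + 13529 = 35421
C(22) = 1 + C(21) + C(20) = 1 + 35421 + 21891 = 57313
C(23) = 1 + C(22) + C(21) = 1 + 57313 + 35421 = 92735
C(24) = 1 + C(23) + C(22) = 1 + 92735 + 57313 = 150049
C(25) = 1 + C(24) + C(23) = 1 + 150049 + 92735 = 242785

242785


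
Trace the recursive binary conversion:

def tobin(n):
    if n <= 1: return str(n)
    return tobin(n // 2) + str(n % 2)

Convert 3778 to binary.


tobin(3778) = tobin(1889) + '0'
tobin(1889) = tobin(944) + '1'
tobin(944) = tobin(472) + '0'
tobin(472) = tobin(236) + '0'
tobin(236) = tobin(118) + '0'
tobin(118) = tobin(59) + '0'
tobin(59) = tobin(29) + '1'
tobin(29) = tobin(14) + '1'
tobin(14) = tobin(7) + '0'
tobin(7) = tobin(3) + '1'
tobin(3) = tobin(1) + '1'
tobin(1) = '1'  (base case)
Concatenating: '1' + '1' + '1' + '0' + '1' + '1' + '0' + '0' + '0' + '0' + '1' + '0' = '111011000010'

111011000010


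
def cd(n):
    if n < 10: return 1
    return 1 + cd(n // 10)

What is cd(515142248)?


cd(515142248) = 1 + cd(51514224)
cd(51514224) = 1 + cd(5151422)
cd(5151422) = 1 + cd(515142)
cd(515142) = 1 + cd(51514)
cd(51514) = 1 + cd(5151)
cd(5151) = 1 + cd(515)
cd(515) = 1 + cd(51)
cd(51) = 1 + cd(5)
cd(5) = 1  (base case: 5 < 10)
Unwinding: 1 + 1 + 1 + 1 + 1 + 1 + 1 + 1 + 1 = 9

9


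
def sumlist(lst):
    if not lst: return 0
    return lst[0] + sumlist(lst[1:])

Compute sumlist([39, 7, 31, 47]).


sumlist([39, 7, 31, 47]) = 39 + sumlist([7, 31, 47])
sumlist([7, 31, 47]) = 7 + sumlist([31, 47])
sumlist([31, 47]) = 31 + sumlist([47])
sumlist([47]) = 47 + sumlist([])
sumlist([]) = 0  (base case)
Total: 39 + 7 + 31 + 47 + 0 = 124

124


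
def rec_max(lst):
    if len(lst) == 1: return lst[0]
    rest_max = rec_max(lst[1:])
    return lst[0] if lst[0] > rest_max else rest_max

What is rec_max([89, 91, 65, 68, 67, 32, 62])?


rec_max([89, 91, 65, 68, 67, 32, 62]): compare 89 with rec_max([91, 65, 68, 67, 32, 62])
rec_max([91, 65, 68, 67, 32, 62]): compare 91 with rec_max([65, 68, 67, 32, 62])
rec_max([65, 68, 67, 32, 62]): compare 65 with rec_max([68, 67, 32, 62])
rec_max([68, 67, 32, 62]): compare 68 with rec_max([67, 32, 62])
rec_max([67, 32, 62]): compare 67 with rec_max([32, 62])
rec_max([32, 62]): compare 32 with rec_max([62])
rec_max([62]) = 62  (base case)
Compare 32 with 62 -> 62
Compare 67 with 62 -> 67
Compare 68 with 67 -> 68
Compare 65 with 68 -> 68
Compare 91 with 68 -> 91
Compare 89 with 91 -> 91

91


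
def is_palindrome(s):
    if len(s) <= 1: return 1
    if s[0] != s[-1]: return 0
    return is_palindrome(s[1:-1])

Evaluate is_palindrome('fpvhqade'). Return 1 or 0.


is_palindrome('fpvhqade'): s[0]='f' != s[-1]='e' -> return 0
Result: 0 (not a palindrome)

0


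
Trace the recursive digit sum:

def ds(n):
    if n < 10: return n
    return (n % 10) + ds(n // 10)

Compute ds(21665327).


ds(21665327) = 7 + ds(2166532)
ds(2166532) = 2 + ds(216653)
ds(216653) = 3 + ds(21665)
ds(21665) = 5 + ds(2166)
ds(2166) = 6 + ds(216)
ds(216) = 6 + ds(21)
ds(21) = 1 + ds(2)
ds(2) = 2  (base case)
Total: 7 + 2 + 3 + 5 + 6 + 6 + 1 + 2 = 32

32


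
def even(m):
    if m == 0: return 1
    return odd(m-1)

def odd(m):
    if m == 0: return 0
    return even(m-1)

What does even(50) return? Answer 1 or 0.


even(50) = odd(49)
odd(49) = even(48)
even(48) = odd(47)
odd(47) = even(46)
even(46) = odd(45)
odd(45) = even(44)
even(44) = odd(43)
odd(43) = even(42)
even(42) = odd(41)
odd(41) = even(40)
even(40) = odd(39)
odd(39) = even(38)
even(38) = odd(37)
odd(37) = even(36)
even(36) = odd(35)
odd(35) = even(34)
even(34) = odd(33)
odd(33) = even(32)
even(32) = odd(31)
odd(31) = even(30)
even(30) = odd(29)
odd(29) = even(28)
even(28) = odd(27)
odd(27) = even(26)
even(26) = odd(25)
odd(25) = even(24)
even(24) = odd(23)
odd(23) = even(22)
even(22) = odd(21)
odd(21) = even(20)
even(20) = odd(19)
odd(19) = even(18)
even(18) = odd(17)
odd(17) = even(16)
even(16) = odd(15)
odd(15) = even(14)
even(14) = odd(13)
odd(13) = even(12)
even(12) = odd(11)
odd(11) = even(10)
even(10) = odd(9)
odd(9) = even(8)
even(8) = odd(7)
odd(7) = even(6)
even(6) = odd(5)
odd(5) = even(4)
even(4) = odd(3)
odd(3) = even(2)
even(2) = odd(1)
odd(1) = even(0)
even(0) = 1  (base case)
Result: 1

1


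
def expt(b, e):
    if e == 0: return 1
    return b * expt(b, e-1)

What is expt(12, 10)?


expt(12, 10)
= 12 * expt(12, 9)
= 12 * 12 * expt(12, 8)
= 12 * 12 * 12 * expt(12, 7)
= 12 * 12 * 12 * 12 * expt(12, 6)
= 12 * 12 * 12 * 12 * 12 * expt(12, 5)
= 12 * 12 * 12 * 12 * 12 * 12 * expt(12, 4)
= 12 * 12 * 12 * 12 * 12 * 12 * 12 * expt(12, 3)
= 12 * 12 * 12 * 12 * 12 * 12 * 12 * 12 * expt(12, 2)
= 12 * 12 * 12 * 12 * 12 * 12 * 12 * 12 * 12 * expt(12, 1)
= 12 * 12 * 12 * 12 * 12 * 12 * 12 * 12 * 12 * 12 * expt(12, 0)
= 12 * 12 * 12 * 12 * 12 * 12 * 12 * 12 * 12 * 12 * 1
= 61917364224

61917364224


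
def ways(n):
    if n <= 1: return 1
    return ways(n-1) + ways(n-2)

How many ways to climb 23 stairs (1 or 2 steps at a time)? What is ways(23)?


Building up from base cases:
ways(0) = 1
ways(1) = 1
ways(2) = ways(1) + ways(0) = 1 + 1 = 2
ways(3) = ways(2) + ways(1) = 2 + 1 = 3
ways(4) = ways(3) + ways(2) = 3 + 2 = 5
ways(5) = ways(4) + ways(3) = 5 + 3 = 8
ways(6) = ways(5) + ways(4) = 8 + 5 = 13
ways(7) = ways(6) + ways(5) = 13 + 8 = 21
ways(8) = ways(7) + ways(6) = 21 + 13 = 34
ways(9) = ways(8) + ways(7) = 34 + 21 = 55
ways(10) = ways(9) + ways(8) = 55 + 34 = 89
ways(11) = ways(10) + ways(9) = 89 + 55 = 144
ways(12) = ways(11) + ways(10) = 144 + 89 = 233
ways(13) = ways(12) + ways(11) = 233 + 144 = 377
ways(14) = ways(13) + ways(12) = 377 + 233 = 610
ways(15) = ways(14) + ways(13) = 610 + 377 = 987
ways(16) = ways(15) + ways(14) = 987 + 610 = 1597
ways(17) = ways(16) + ways(15) = 1597 + 987 = 2584
ways(18) = ways(17) + ways(16) = 2584 + 1597 = 4181
ways(19) = ways(18) + ways(17) = 4181 + 2584 = 6765
ways(20) = ways(19) + ways(18) = 6765 + 4181 = 10946
ways(21) = ways(20) + ways(19) = 10946 + 6765 = 17711
ways(22) = ways(21) + ways(20) = 17711 + 10946 = 28657
ways(23) = ways(22) + ways(21) = 28657 + 17711 = 46368

46368
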